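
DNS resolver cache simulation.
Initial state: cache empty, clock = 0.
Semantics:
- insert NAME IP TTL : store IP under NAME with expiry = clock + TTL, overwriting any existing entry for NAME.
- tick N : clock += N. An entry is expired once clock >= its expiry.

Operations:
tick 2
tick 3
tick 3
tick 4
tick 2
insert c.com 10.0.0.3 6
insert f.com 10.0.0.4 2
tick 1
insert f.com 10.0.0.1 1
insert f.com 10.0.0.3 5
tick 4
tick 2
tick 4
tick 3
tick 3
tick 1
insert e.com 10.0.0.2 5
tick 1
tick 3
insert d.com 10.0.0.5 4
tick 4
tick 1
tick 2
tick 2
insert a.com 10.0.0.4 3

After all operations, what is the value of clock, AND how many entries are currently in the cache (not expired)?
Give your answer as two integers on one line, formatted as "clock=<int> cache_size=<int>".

Op 1: tick 2 -> clock=2.
Op 2: tick 3 -> clock=5.
Op 3: tick 3 -> clock=8.
Op 4: tick 4 -> clock=12.
Op 5: tick 2 -> clock=14.
Op 6: insert c.com -> 10.0.0.3 (expiry=14+6=20). clock=14
Op 7: insert f.com -> 10.0.0.4 (expiry=14+2=16). clock=14
Op 8: tick 1 -> clock=15.
Op 9: insert f.com -> 10.0.0.1 (expiry=15+1=16). clock=15
Op 10: insert f.com -> 10.0.0.3 (expiry=15+5=20). clock=15
Op 11: tick 4 -> clock=19.
Op 12: tick 2 -> clock=21. purged={c.com,f.com}
Op 13: tick 4 -> clock=25.
Op 14: tick 3 -> clock=28.
Op 15: tick 3 -> clock=31.
Op 16: tick 1 -> clock=32.
Op 17: insert e.com -> 10.0.0.2 (expiry=32+5=37). clock=32
Op 18: tick 1 -> clock=33.
Op 19: tick 3 -> clock=36.
Op 20: insert d.com -> 10.0.0.5 (expiry=36+4=40). clock=36
Op 21: tick 4 -> clock=40. purged={d.com,e.com}
Op 22: tick 1 -> clock=41.
Op 23: tick 2 -> clock=43.
Op 24: tick 2 -> clock=45.
Op 25: insert a.com -> 10.0.0.4 (expiry=45+3=48). clock=45
Final clock = 45
Final cache (unexpired): {a.com} -> size=1

Answer: clock=45 cache_size=1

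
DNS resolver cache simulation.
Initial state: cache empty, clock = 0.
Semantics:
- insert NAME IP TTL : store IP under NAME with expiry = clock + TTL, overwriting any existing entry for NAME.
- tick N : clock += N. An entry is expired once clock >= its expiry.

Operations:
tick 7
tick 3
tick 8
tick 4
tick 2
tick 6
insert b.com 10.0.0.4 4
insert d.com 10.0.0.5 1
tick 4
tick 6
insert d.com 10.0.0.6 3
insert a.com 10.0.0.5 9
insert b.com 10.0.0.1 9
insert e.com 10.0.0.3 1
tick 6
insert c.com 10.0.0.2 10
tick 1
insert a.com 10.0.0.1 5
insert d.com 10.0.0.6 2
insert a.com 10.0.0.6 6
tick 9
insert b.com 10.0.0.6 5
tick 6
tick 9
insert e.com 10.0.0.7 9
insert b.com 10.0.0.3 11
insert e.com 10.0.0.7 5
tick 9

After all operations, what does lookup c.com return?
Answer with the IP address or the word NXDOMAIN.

Op 1: tick 7 -> clock=7.
Op 2: tick 3 -> clock=10.
Op 3: tick 8 -> clock=18.
Op 4: tick 4 -> clock=22.
Op 5: tick 2 -> clock=24.
Op 6: tick 6 -> clock=30.
Op 7: insert b.com -> 10.0.0.4 (expiry=30+4=34). clock=30
Op 8: insert d.com -> 10.0.0.5 (expiry=30+1=31). clock=30
Op 9: tick 4 -> clock=34. purged={b.com,d.com}
Op 10: tick 6 -> clock=40.
Op 11: insert d.com -> 10.0.0.6 (expiry=40+3=43). clock=40
Op 12: insert a.com -> 10.0.0.5 (expiry=40+9=49). clock=40
Op 13: insert b.com -> 10.0.0.1 (expiry=40+9=49). clock=40
Op 14: insert e.com -> 10.0.0.3 (expiry=40+1=41). clock=40
Op 15: tick 6 -> clock=46. purged={d.com,e.com}
Op 16: insert c.com -> 10.0.0.2 (expiry=46+10=56). clock=46
Op 17: tick 1 -> clock=47.
Op 18: insert a.com -> 10.0.0.1 (expiry=47+5=52). clock=47
Op 19: insert d.com -> 10.0.0.6 (expiry=47+2=49). clock=47
Op 20: insert a.com -> 10.0.0.6 (expiry=47+6=53). clock=47
Op 21: tick 9 -> clock=56. purged={a.com,b.com,c.com,d.com}
Op 22: insert b.com -> 10.0.0.6 (expiry=56+5=61). clock=56
Op 23: tick 6 -> clock=62. purged={b.com}
Op 24: tick 9 -> clock=71.
Op 25: insert e.com -> 10.0.0.7 (expiry=71+9=80). clock=71
Op 26: insert b.com -> 10.0.0.3 (expiry=71+11=82). clock=71
Op 27: insert e.com -> 10.0.0.7 (expiry=71+5=76). clock=71
Op 28: tick 9 -> clock=80. purged={e.com}
lookup c.com: not in cache (expired or never inserted)

Answer: NXDOMAIN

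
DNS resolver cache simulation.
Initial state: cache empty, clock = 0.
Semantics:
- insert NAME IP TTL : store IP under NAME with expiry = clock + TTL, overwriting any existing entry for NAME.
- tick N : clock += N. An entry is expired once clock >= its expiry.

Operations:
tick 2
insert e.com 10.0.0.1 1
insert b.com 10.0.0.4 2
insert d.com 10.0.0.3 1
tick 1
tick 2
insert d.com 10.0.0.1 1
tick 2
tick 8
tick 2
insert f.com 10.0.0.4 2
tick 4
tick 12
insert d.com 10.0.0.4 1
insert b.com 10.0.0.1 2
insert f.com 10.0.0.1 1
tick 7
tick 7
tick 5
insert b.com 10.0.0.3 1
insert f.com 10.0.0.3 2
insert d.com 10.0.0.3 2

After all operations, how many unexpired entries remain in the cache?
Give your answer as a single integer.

Op 1: tick 2 -> clock=2.
Op 2: insert e.com -> 10.0.0.1 (expiry=2+1=3). clock=2
Op 3: insert b.com -> 10.0.0.4 (expiry=2+2=4). clock=2
Op 4: insert d.com -> 10.0.0.3 (expiry=2+1=3). clock=2
Op 5: tick 1 -> clock=3. purged={d.com,e.com}
Op 6: tick 2 -> clock=5. purged={b.com}
Op 7: insert d.com -> 10.0.0.1 (expiry=5+1=6). clock=5
Op 8: tick 2 -> clock=7. purged={d.com}
Op 9: tick 8 -> clock=15.
Op 10: tick 2 -> clock=17.
Op 11: insert f.com -> 10.0.0.4 (expiry=17+2=19). clock=17
Op 12: tick 4 -> clock=21. purged={f.com}
Op 13: tick 12 -> clock=33.
Op 14: insert d.com -> 10.0.0.4 (expiry=33+1=34). clock=33
Op 15: insert b.com -> 10.0.0.1 (expiry=33+2=35). clock=33
Op 16: insert f.com -> 10.0.0.1 (expiry=33+1=34). clock=33
Op 17: tick 7 -> clock=40. purged={b.com,d.com,f.com}
Op 18: tick 7 -> clock=47.
Op 19: tick 5 -> clock=52.
Op 20: insert b.com -> 10.0.0.3 (expiry=52+1=53). clock=52
Op 21: insert f.com -> 10.0.0.3 (expiry=52+2=54). clock=52
Op 22: insert d.com -> 10.0.0.3 (expiry=52+2=54). clock=52
Final cache (unexpired): {b.com,d.com,f.com} -> size=3

Answer: 3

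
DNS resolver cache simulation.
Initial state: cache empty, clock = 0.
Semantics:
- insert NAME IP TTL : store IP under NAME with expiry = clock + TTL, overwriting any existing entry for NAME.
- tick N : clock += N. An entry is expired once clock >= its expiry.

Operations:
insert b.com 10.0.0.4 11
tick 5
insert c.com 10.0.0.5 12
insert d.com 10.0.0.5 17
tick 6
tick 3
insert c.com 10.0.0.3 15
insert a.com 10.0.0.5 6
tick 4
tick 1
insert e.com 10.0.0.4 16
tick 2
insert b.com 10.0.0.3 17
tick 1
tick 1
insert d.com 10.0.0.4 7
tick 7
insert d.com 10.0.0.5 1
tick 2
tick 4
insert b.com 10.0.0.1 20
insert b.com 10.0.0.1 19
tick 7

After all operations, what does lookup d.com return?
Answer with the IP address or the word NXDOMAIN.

Answer: NXDOMAIN

Derivation:
Op 1: insert b.com -> 10.0.0.4 (expiry=0+11=11). clock=0
Op 2: tick 5 -> clock=5.
Op 3: insert c.com -> 10.0.0.5 (expiry=5+12=17). clock=5
Op 4: insert d.com -> 10.0.0.5 (expiry=5+17=22). clock=5
Op 5: tick 6 -> clock=11. purged={b.com}
Op 6: tick 3 -> clock=14.
Op 7: insert c.com -> 10.0.0.3 (expiry=14+15=29). clock=14
Op 8: insert a.com -> 10.0.0.5 (expiry=14+6=20). clock=14
Op 9: tick 4 -> clock=18.
Op 10: tick 1 -> clock=19.
Op 11: insert e.com -> 10.0.0.4 (expiry=19+16=35). clock=19
Op 12: tick 2 -> clock=21. purged={a.com}
Op 13: insert b.com -> 10.0.0.3 (expiry=21+17=38). clock=21
Op 14: tick 1 -> clock=22. purged={d.com}
Op 15: tick 1 -> clock=23.
Op 16: insert d.com -> 10.0.0.4 (expiry=23+7=30). clock=23
Op 17: tick 7 -> clock=30. purged={c.com,d.com}
Op 18: insert d.com -> 10.0.0.5 (expiry=30+1=31). clock=30
Op 19: tick 2 -> clock=32. purged={d.com}
Op 20: tick 4 -> clock=36. purged={e.com}
Op 21: insert b.com -> 10.0.0.1 (expiry=36+20=56). clock=36
Op 22: insert b.com -> 10.0.0.1 (expiry=36+19=55). clock=36
Op 23: tick 7 -> clock=43.
lookup d.com: not in cache (expired or never inserted)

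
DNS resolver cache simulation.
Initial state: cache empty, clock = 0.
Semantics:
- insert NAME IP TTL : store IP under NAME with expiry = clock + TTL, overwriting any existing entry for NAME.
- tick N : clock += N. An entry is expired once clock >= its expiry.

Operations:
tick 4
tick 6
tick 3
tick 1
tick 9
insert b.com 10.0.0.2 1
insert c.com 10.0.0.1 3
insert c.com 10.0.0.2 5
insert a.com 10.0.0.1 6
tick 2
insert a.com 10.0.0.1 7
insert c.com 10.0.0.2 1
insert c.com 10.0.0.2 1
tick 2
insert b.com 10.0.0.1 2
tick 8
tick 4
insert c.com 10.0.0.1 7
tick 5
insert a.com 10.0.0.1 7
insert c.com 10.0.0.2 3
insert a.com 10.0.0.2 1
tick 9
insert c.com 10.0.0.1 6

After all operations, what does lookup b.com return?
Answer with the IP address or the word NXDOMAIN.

Op 1: tick 4 -> clock=4.
Op 2: tick 6 -> clock=10.
Op 3: tick 3 -> clock=13.
Op 4: tick 1 -> clock=14.
Op 5: tick 9 -> clock=23.
Op 6: insert b.com -> 10.0.0.2 (expiry=23+1=24). clock=23
Op 7: insert c.com -> 10.0.0.1 (expiry=23+3=26). clock=23
Op 8: insert c.com -> 10.0.0.2 (expiry=23+5=28). clock=23
Op 9: insert a.com -> 10.0.0.1 (expiry=23+6=29). clock=23
Op 10: tick 2 -> clock=25. purged={b.com}
Op 11: insert a.com -> 10.0.0.1 (expiry=25+7=32). clock=25
Op 12: insert c.com -> 10.0.0.2 (expiry=25+1=26). clock=25
Op 13: insert c.com -> 10.0.0.2 (expiry=25+1=26). clock=25
Op 14: tick 2 -> clock=27. purged={c.com}
Op 15: insert b.com -> 10.0.0.1 (expiry=27+2=29). clock=27
Op 16: tick 8 -> clock=35. purged={a.com,b.com}
Op 17: tick 4 -> clock=39.
Op 18: insert c.com -> 10.0.0.1 (expiry=39+7=46). clock=39
Op 19: tick 5 -> clock=44.
Op 20: insert a.com -> 10.0.0.1 (expiry=44+7=51). clock=44
Op 21: insert c.com -> 10.0.0.2 (expiry=44+3=47). clock=44
Op 22: insert a.com -> 10.0.0.2 (expiry=44+1=45). clock=44
Op 23: tick 9 -> clock=53. purged={a.com,c.com}
Op 24: insert c.com -> 10.0.0.1 (expiry=53+6=59). clock=53
lookup b.com: not in cache (expired or never inserted)

Answer: NXDOMAIN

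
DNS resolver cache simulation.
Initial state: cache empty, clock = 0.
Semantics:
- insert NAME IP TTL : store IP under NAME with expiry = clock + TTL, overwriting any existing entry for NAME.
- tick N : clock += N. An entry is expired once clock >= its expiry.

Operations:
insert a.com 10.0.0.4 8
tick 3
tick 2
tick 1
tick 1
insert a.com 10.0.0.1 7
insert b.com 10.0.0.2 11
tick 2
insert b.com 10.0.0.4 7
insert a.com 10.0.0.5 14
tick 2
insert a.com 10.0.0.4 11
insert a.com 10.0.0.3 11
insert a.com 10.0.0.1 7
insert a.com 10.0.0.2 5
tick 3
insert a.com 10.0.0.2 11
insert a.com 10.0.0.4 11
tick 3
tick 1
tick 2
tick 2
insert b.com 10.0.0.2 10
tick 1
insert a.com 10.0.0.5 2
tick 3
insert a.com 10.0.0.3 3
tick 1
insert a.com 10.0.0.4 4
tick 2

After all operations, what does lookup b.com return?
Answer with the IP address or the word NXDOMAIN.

Op 1: insert a.com -> 10.0.0.4 (expiry=0+8=8). clock=0
Op 2: tick 3 -> clock=3.
Op 3: tick 2 -> clock=5.
Op 4: tick 1 -> clock=6.
Op 5: tick 1 -> clock=7.
Op 6: insert a.com -> 10.0.0.1 (expiry=7+7=14). clock=7
Op 7: insert b.com -> 10.0.0.2 (expiry=7+11=18). clock=7
Op 8: tick 2 -> clock=9.
Op 9: insert b.com -> 10.0.0.4 (expiry=9+7=16). clock=9
Op 10: insert a.com -> 10.0.0.5 (expiry=9+14=23). clock=9
Op 11: tick 2 -> clock=11.
Op 12: insert a.com -> 10.0.0.4 (expiry=11+11=22). clock=11
Op 13: insert a.com -> 10.0.0.3 (expiry=11+11=22). clock=11
Op 14: insert a.com -> 10.0.0.1 (expiry=11+7=18). clock=11
Op 15: insert a.com -> 10.0.0.2 (expiry=11+5=16). clock=11
Op 16: tick 3 -> clock=14.
Op 17: insert a.com -> 10.0.0.2 (expiry=14+11=25). clock=14
Op 18: insert a.com -> 10.0.0.4 (expiry=14+11=25). clock=14
Op 19: tick 3 -> clock=17. purged={b.com}
Op 20: tick 1 -> clock=18.
Op 21: tick 2 -> clock=20.
Op 22: tick 2 -> clock=22.
Op 23: insert b.com -> 10.0.0.2 (expiry=22+10=32). clock=22
Op 24: tick 1 -> clock=23.
Op 25: insert a.com -> 10.0.0.5 (expiry=23+2=25). clock=23
Op 26: tick 3 -> clock=26. purged={a.com}
Op 27: insert a.com -> 10.0.0.3 (expiry=26+3=29). clock=26
Op 28: tick 1 -> clock=27.
Op 29: insert a.com -> 10.0.0.4 (expiry=27+4=31). clock=27
Op 30: tick 2 -> clock=29.
lookup b.com: present, ip=10.0.0.2 expiry=32 > clock=29

Answer: 10.0.0.2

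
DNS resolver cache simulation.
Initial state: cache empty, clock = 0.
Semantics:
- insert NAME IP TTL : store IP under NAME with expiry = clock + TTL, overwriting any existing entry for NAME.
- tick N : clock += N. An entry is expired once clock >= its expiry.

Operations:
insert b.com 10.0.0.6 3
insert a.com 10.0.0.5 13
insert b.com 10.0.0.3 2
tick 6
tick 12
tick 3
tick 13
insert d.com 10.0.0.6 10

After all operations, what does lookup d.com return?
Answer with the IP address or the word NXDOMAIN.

Op 1: insert b.com -> 10.0.0.6 (expiry=0+3=3). clock=0
Op 2: insert a.com -> 10.0.0.5 (expiry=0+13=13). clock=0
Op 3: insert b.com -> 10.0.0.3 (expiry=0+2=2). clock=0
Op 4: tick 6 -> clock=6. purged={b.com}
Op 5: tick 12 -> clock=18. purged={a.com}
Op 6: tick 3 -> clock=21.
Op 7: tick 13 -> clock=34.
Op 8: insert d.com -> 10.0.0.6 (expiry=34+10=44). clock=34
lookup d.com: present, ip=10.0.0.6 expiry=44 > clock=34

Answer: 10.0.0.6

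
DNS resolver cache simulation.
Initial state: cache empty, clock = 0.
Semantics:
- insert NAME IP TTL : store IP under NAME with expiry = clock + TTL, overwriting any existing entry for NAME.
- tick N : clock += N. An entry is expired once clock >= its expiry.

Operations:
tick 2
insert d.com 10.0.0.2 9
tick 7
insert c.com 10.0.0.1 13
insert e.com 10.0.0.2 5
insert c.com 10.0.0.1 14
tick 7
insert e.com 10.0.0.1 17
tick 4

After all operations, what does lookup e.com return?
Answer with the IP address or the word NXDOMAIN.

Op 1: tick 2 -> clock=2.
Op 2: insert d.com -> 10.0.0.2 (expiry=2+9=11). clock=2
Op 3: tick 7 -> clock=9.
Op 4: insert c.com -> 10.0.0.1 (expiry=9+13=22). clock=9
Op 5: insert e.com -> 10.0.0.2 (expiry=9+5=14). clock=9
Op 6: insert c.com -> 10.0.0.1 (expiry=9+14=23). clock=9
Op 7: tick 7 -> clock=16. purged={d.com,e.com}
Op 8: insert e.com -> 10.0.0.1 (expiry=16+17=33). clock=16
Op 9: tick 4 -> clock=20.
lookup e.com: present, ip=10.0.0.1 expiry=33 > clock=20

Answer: 10.0.0.1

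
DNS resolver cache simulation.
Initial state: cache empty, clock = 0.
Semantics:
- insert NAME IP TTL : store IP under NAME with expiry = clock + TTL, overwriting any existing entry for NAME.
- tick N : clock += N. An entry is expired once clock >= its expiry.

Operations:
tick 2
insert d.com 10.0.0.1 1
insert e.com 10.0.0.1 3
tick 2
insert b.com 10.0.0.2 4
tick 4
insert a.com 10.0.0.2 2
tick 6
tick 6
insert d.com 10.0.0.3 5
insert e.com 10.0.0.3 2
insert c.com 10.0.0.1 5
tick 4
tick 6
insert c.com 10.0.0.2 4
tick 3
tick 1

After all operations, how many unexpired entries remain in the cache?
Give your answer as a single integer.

Answer: 0

Derivation:
Op 1: tick 2 -> clock=2.
Op 2: insert d.com -> 10.0.0.1 (expiry=2+1=3). clock=2
Op 3: insert e.com -> 10.0.0.1 (expiry=2+3=5). clock=2
Op 4: tick 2 -> clock=4. purged={d.com}
Op 5: insert b.com -> 10.0.0.2 (expiry=4+4=8). clock=4
Op 6: tick 4 -> clock=8. purged={b.com,e.com}
Op 7: insert a.com -> 10.0.0.2 (expiry=8+2=10). clock=8
Op 8: tick 6 -> clock=14. purged={a.com}
Op 9: tick 6 -> clock=20.
Op 10: insert d.com -> 10.0.0.3 (expiry=20+5=25). clock=20
Op 11: insert e.com -> 10.0.0.3 (expiry=20+2=22). clock=20
Op 12: insert c.com -> 10.0.0.1 (expiry=20+5=25). clock=20
Op 13: tick 4 -> clock=24. purged={e.com}
Op 14: tick 6 -> clock=30. purged={c.com,d.com}
Op 15: insert c.com -> 10.0.0.2 (expiry=30+4=34). clock=30
Op 16: tick 3 -> clock=33.
Op 17: tick 1 -> clock=34. purged={c.com}
Final cache (unexpired): {} -> size=0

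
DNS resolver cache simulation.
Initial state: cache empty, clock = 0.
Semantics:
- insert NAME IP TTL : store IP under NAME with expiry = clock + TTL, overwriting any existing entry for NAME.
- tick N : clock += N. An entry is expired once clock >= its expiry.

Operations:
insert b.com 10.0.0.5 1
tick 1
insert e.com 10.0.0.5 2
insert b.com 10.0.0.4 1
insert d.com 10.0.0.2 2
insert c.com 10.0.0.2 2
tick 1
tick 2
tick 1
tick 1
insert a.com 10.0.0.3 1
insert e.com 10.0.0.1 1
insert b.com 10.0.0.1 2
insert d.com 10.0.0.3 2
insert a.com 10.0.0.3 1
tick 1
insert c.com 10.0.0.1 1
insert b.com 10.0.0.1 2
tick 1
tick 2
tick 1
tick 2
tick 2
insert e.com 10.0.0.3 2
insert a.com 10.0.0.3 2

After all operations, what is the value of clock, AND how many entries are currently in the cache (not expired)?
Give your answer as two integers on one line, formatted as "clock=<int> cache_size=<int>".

Answer: clock=15 cache_size=2

Derivation:
Op 1: insert b.com -> 10.0.0.5 (expiry=0+1=1). clock=0
Op 2: tick 1 -> clock=1. purged={b.com}
Op 3: insert e.com -> 10.0.0.5 (expiry=1+2=3). clock=1
Op 4: insert b.com -> 10.0.0.4 (expiry=1+1=2). clock=1
Op 5: insert d.com -> 10.0.0.2 (expiry=1+2=3). clock=1
Op 6: insert c.com -> 10.0.0.2 (expiry=1+2=3). clock=1
Op 7: tick 1 -> clock=2. purged={b.com}
Op 8: tick 2 -> clock=4. purged={c.com,d.com,e.com}
Op 9: tick 1 -> clock=5.
Op 10: tick 1 -> clock=6.
Op 11: insert a.com -> 10.0.0.3 (expiry=6+1=7). clock=6
Op 12: insert e.com -> 10.0.0.1 (expiry=6+1=7). clock=6
Op 13: insert b.com -> 10.0.0.1 (expiry=6+2=8). clock=6
Op 14: insert d.com -> 10.0.0.3 (expiry=6+2=8). clock=6
Op 15: insert a.com -> 10.0.0.3 (expiry=6+1=7). clock=6
Op 16: tick 1 -> clock=7. purged={a.com,e.com}
Op 17: insert c.com -> 10.0.0.1 (expiry=7+1=8). clock=7
Op 18: insert b.com -> 10.0.0.1 (expiry=7+2=9). clock=7
Op 19: tick 1 -> clock=8. purged={c.com,d.com}
Op 20: tick 2 -> clock=10. purged={b.com}
Op 21: tick 1 -> clock=11.
Op 22: tick 2 -> clock=13.
Op 23: tick 2 -> clock=15.
Op 24: insert e.com -> 10.0.0.3 (expiry=15+2=17). clock=15
Op 25: insert a.com -> 10.0.0.3 (expiry=15+2=17). clock=15
Final clock = 15
Final cache (unexpired): {a.com,e.com} -> size=2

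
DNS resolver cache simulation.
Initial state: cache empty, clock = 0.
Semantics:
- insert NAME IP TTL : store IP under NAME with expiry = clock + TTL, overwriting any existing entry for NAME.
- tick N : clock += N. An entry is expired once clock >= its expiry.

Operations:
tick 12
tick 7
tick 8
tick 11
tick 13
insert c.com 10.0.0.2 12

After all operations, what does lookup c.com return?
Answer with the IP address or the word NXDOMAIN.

Answer: 10.0.0.2

Derivation:
Op 1: tick 12 -> clock=12.
Op 2: tick 7 -> clock=19.
Op 3: tick 8 -> clock=27.
Op 4: tick 11 -> clock=38.
Op 5: tick 13 -> clock=51.
Op 6: insert c.com -> 10.0.0.2 (expiry=51+12=63). clock=51
lookup c.com: present, ip=10.0.0.2 expiry=63 > clock=51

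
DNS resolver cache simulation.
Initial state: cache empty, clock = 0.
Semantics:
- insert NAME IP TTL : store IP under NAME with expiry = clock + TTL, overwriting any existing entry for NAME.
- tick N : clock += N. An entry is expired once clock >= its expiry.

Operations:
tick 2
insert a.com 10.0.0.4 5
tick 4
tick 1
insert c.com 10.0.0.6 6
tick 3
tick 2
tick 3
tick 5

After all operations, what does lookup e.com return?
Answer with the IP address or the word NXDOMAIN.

Op 1: tick 2 -> clock=2.
Op 2: insert a.com -> 10.0.0.4 (expiry=2+5=7). clock=2
Op 3: tick 4 -> clock=6.
Op 4: tick 1 -> clock=7. purged={a.com}
Op 5: insert c.com -> 10.0.0.6 (expiry=7+6=13). clock=7
Op 6: tick 3 -> clock=10.
Op 7: tick 2 -> clock=12.
Op 8: tick 3 -> clock=15. purged={c.com}
Op 9: tick 5 -> clock=20.
lookup e.com: not in cache (expired or never inserted)

Answer: NXDOMAIN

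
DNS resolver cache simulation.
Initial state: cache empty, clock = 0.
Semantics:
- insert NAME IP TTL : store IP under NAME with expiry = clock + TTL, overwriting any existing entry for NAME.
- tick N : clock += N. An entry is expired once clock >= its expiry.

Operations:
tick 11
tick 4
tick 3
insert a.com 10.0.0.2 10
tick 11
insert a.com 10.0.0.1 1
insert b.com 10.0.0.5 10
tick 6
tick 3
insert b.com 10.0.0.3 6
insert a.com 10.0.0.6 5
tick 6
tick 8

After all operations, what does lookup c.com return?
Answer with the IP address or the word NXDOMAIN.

Answer: NXDOMAIN

Derivation:
Op 1: tick 11 -> clock=11.
Op 2: tick 4 -> clock=15.
Op 3: tick 3 -> clock=18.
Op 4: insert a.com -> 10.0.0.2 (expiry=18+10=28). clock=18
Op 5: tick 11 -> clock=29. purged={a.com}
Op 6: insert a.com -> 10.0.0.1 (expiry=29+1=30). clock=29
Op 7: insert b.com -> 10.0.0.5 (expiry=29+10=39). clock=29
Op 8: tick 6 -> clock=35. purged={a.com}
Op 9: tick 3 -> clock=38.
Op 10: insert b.com -> 10.0.0.3 (expiry=38+6=44). clock=38
Op 11: insert a.com -> 10.0.0.6 (expiry=38+5=43). clock=38
Op 12: tick 6 -> clock=44. purged={a.com,b.com}
Op 13: tick 8 -> clock=52.
lookup c.com: not in cache (expired or never inserted)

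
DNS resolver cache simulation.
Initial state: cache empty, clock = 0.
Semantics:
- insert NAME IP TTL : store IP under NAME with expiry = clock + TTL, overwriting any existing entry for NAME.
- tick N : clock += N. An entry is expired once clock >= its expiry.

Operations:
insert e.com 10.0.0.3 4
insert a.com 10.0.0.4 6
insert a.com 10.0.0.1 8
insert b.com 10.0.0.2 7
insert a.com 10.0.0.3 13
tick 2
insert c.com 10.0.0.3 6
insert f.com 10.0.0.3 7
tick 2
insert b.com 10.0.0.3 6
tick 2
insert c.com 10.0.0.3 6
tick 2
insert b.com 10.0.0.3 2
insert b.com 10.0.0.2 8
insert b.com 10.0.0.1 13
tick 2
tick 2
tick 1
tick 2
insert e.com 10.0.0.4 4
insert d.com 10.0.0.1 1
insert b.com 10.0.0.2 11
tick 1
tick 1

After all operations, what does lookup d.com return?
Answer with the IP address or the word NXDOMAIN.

Answer: NXDOMAIN

Derivation:
Op 1: insert e.com -> 10.0.0.3 (expiry=0+4=4). clock=0
Op 2: insert a.com -> 10.0.0.4 (expiry=0+6=6). clock=0
Op 3: insert a.com -> 10.0.0.1 (expiry=0+8=8). clock=0
Op 4: insert b.com -> 10.0.0.2 (expiry=0+7=7). clock=0
Op 5: insert a.com -> 10.0.0.3 (expiry=0+13=13). clock=0
Op 6: tick 2 -> clock=2.
Op 7: insert c.com -> 10.0.0.3 (expiry=2+6=8). clock=2
Op 8: insert f.com -> 10.0.0.3 (expiry=2+7=9). clock=2
Op 9: tick 2 -> clock=4. purged={e.com}
Op 10: insert b.com -> 10.0.0.3 (expiry=4+6=10). clock=4
Op 11: tick 2 -> clock=6.
Op 12: insert c.com -> 10.0.0.3 (expiry=6+6=12). clock=6
Op 13: tick 2 -> clock=8.
Op 14: insert b.com -> 10.0.0.3 (expiry=8+2=10). clock=8
Op 15: insert b.com -> 10.0.0.2 (expiry=8+8=16). clock=8
Op 16: insert b.com -> 10.0.0.1 (expiry=8+13=21). clock=8
Op 17: tick 2 -> clock=10. purged={f.com}
Op 18: tick 2 -> clock=12. purged={c.com}
Op 19: tick 1 -> clock=13. purged={a.com}
Op 20: tick 2 -> clock=15.
Op 21: insert e.com -> 10.0.0.4 (expiry=15+4=19). clock=15
Op 22: insert d.com -> 10.0.0.1 (expiry=15+1=16). clock=15
Op 23: insert b.com -> 10.0.0.2 (expiry=15+11=26). clock=15
Op 24: tick 1 -> clock=16. purged={d.com}
Op 25: tick 1 -> clock=17.
lookup d.com: not in cache (expired or never inserted)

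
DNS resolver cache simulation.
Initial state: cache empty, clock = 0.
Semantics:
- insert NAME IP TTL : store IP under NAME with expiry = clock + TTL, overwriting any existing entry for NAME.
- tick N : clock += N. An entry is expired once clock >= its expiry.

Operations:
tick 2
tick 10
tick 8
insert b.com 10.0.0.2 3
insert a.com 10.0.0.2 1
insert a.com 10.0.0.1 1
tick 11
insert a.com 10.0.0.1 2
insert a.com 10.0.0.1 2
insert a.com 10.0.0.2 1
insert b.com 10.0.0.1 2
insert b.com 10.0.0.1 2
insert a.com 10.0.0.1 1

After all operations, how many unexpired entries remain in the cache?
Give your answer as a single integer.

Op 1: tick 2 -> clock=2.
Op 2: tick 10 -> clock=12.
Op 3: tick 8 -> clock=20.
Op 4: insert b.com -> 10.0.0.2 (expiry=20+3=23). clock=20
Op 5: insert a.com -> 10.0.0.2 (expiry=20+1=21). clock=20
Op 6: insert a.com -> 10.0.0.1 (expiry=20+1=21). clock=20
Op 7: tick 11 -> clock=31. purged={a.com,b.com}
Op 8: insert a.com -> 10.0.0.1 (expiry=31+2=33). clock=31
Op 9: insert a.com -> 10.0.0.1 (expiry=31+2=33). clock=31
Op 10: insert a.com -> 10.0.0.2 (expiry=31+1=32). clock=31
Op 11: insert b.com -> 10.0.0.1 (expiry=31+2=33). clock=31
Op 12: insert b.com -> 10.0.0.1 (expiry=31+2=33). clock=31
Op 13: insert a.com -> 10.0.0.1 (expiry=31+1=32). clock=31
Final cache (unexpired): {a.com,b.com} -> size=2

Answer: 2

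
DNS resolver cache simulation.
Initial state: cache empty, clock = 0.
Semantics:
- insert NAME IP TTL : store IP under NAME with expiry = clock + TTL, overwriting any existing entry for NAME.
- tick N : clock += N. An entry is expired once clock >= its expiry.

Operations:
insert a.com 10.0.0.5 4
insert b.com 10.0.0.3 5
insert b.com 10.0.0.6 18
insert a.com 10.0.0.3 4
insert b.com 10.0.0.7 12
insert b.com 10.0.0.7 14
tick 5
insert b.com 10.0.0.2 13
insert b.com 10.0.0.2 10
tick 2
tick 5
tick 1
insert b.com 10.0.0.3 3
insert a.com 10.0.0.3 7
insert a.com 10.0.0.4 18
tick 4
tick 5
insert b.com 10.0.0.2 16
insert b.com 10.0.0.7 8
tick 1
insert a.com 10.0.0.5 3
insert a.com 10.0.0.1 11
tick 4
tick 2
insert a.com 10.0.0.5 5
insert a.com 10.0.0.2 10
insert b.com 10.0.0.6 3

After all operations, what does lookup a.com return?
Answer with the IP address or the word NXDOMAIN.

Op 1: insert a.com -> 10.0.0.5 (expiry=0+4=4). clock=0
Op 2: insert b.com -> 10.0.0.3 (expiry=0+5=5). clock=0
Op 3: insert b.com -> 10.0.0.6 (expiry=0+18=18). clock=0
Op 4: insert a.com -> 10.0.0.3 (expiry=0+4=4). clock=0
Op 5: insert b.com -> 10.0.0.7 (expiry=0+12=12). clock=0
Op 6: insert b.com -> 10.0.0.7 (expiry=0+14=14). clock=0
Op 7: tick 5 -> clock=5. purged={a.com}
Op 8: insert b.com -> 10.0.0.2 (expiry=5+13=18). clock=5
Op 9: insert b.com -> 10.0.0.2 (expiry=5+10=15). clock=5
Op 10: tick 2 -> clock=7.
Op 11: tick 5 -> clock=12.
Op 12: tick 1 -> clock=13.
Op 13: insert b.com -> 10.0.0.3 (expiry=13+3=16). clock=13
Op 14: insert a.com -> 10.0.0.3 (expiry=13+7=20). clock=13
Op 15: insert a.com -> 10.0.0.4 (expiry=13+18=31). clock=13
Op 16: tick 4 -> clock=17. purged={b.com}
Op 17: tick 5 -> clock=22.
Op 18: insert b.com -> 10.0.0.2 (expiry=22+16=38). clock=22
Op 19: insert b.com -> 10.0.0.7 (expiry=22+8=30). clock=22
Op 20: tick 1 -> clock=23.
Op 21: insert a.com -> 10.0.0.5 (expiry=23+3=26). clock=23
Op 22: insert a.com -> 10.0.0.1 (expiry=23+11=34). clock=23
Op 23: tick 4 -> clock=27.
Op 24: tick 2 -> clock=29.
Op 25: insert a.com -> 10.0.0.5 (expiry=29+5=34). clock=29
Op 26: insert a.com -> 10.0.0.2 (expiry=29+10=39). clock=29
Op 27: insert b.com -> 10.0.0.6 (expiry=29+3=32). clock=29
lookup a.com: present, ip=10.0.0.2 expiry=39 > clock=29

Answer: 10.0.0.2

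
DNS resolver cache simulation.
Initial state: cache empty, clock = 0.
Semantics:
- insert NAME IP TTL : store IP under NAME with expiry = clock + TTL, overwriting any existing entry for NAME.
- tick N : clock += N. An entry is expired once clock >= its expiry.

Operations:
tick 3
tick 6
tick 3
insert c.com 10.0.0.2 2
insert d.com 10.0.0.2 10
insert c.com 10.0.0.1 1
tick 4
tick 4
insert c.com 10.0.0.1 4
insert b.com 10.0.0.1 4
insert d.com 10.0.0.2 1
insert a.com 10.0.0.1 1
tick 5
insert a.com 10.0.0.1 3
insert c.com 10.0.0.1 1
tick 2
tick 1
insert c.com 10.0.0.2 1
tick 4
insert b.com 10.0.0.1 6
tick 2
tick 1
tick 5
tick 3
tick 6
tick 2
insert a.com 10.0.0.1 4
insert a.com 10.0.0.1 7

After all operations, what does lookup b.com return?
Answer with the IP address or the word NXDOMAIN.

Op 1: tick 3 -> clock=3.
Op 2: tick 6 -> clock=9.
Op 3: tick 3 -> clock=12.
Op 4: insert c.com -> 10.0.0.2 (expiry=12+2=14). clock=12
Op 5: insert d.com -> 10.0.0.2 (expiry=12+10=22). clock=12
Op 6: insert c.com -> 10.0.0.1 (expiry=12+1=13). clock=12
Op 7: tick 4 -> clock=16. purged={c.com}
Op 8: tick 4 -> clock=20.
Op 9: insert c.com -> 10.0.0.1 (expiry=20+4=24). clock=20
Op 10: insert b.com -> 10.0.0.1 (expiry=20+4=24). clock=20
Op 11: insert d.com -> 10.0.0.2 (expiry=20+1=21). clock=20
Op 12: insert a.com -> 10.0.0.1 (expiry=20+1=21). clock=20
Op 13: tick 5 -> clock=25. purged={a.com,b.com,c.com,d.com}
Op 14: insert a.com -> 10.0.0.1 (expiry=25+3=28). clock=25
Op 15: insert c.com -> 10.0.0.1 (expiry=25+1=26). clock=25
Op 16: tick 2 -> clock=27. purged={c.com}
Op 17: tick 1 -> clock=28. purged={a.com}
Op 18: insert c.com -> 10.0.0.2 (expiry=28+1=29). clock=28
Op 19: tick 4 -> clock=32. purged={c.com}
Op 20: insert b.com -> 10.0.0.1 (expiry=32+6=38). clock=32
Op 21: tick 2 -> clock=34.
Op 22: tick 1 -> clock=35.
Op 23: tick 5 -> clock=40. purged={b.com}
Op 24: tick 3 -> clock=43.
Op 25: tick 6 -> clock=49.
Op 26: tick 2 -> clock=51.
Op 27: insert a.com -> 10.0.0.1 (expiry=51+4=55). clock=51
Op 28: insert a.com -> 10.0.0.1 (expiry=51+7=58). clock=51
lookup b.com: not in cache (expired or never inserted)

Answer: NXDOMAIN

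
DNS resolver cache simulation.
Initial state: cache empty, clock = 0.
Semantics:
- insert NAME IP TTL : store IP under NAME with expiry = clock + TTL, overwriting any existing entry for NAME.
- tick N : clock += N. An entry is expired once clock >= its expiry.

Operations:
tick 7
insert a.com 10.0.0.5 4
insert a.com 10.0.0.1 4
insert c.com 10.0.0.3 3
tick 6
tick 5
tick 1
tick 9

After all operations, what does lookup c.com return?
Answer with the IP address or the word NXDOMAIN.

Answer: NXDOMAIN

Derivation:
Op 1: tick 7 -> clock=7.
Op 2: insert a.com -> 10.0.0.5 (expiry=7+4=11). clock=7
Op 3: insert a.com -> 10.0.0.1 (expiry=7+4=11). clock=7
Op 4: insert c.com -> 10.0.0.3 (expiry=7+3=10). clock=7
Op 5: tick 6 -> clock=13. purged={a.com,c.com}
Op 6: tick 5 -> clock=18.
Op 7: tick 1 -> clock=19.
Op 8: tick 9 -> clock=28.
lookup c.com: not in cache (expired or never inserted)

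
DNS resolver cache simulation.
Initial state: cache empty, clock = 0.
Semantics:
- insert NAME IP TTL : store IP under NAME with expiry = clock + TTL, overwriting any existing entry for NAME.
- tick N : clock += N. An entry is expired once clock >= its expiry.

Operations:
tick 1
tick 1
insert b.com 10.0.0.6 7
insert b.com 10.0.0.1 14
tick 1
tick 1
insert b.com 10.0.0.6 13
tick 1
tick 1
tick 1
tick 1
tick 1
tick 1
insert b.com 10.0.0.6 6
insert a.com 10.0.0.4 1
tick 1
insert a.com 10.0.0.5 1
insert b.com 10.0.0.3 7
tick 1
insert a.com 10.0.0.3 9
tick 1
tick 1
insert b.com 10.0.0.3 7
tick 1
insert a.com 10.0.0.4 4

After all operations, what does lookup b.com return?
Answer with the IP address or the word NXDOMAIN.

Op 1: tick 1 -> clock=1.
Op 2: tick 1 -> clock=2.
Op 3: insert b.com -> 10.0.0.6 (expiry=2+7=9). clock=2
Op 4: insert b.com -> 10.0.0.1 (expiry=2+14=16). clock=2
Op 5: tick 1 -> clock=3.
Op 6: tick 1 -> clock=4.
Op 7: insert b.com -> 10.0.0.6 (expiry=4+13=17). clock=4
Op 8: tick 1 -> clock=5.
Op 9: tick 1 -> clock=6.
Op 10: tick 1 -> clock=7.
Op 11: tick 1 -> clock=8.
Op 12: tick 1 -> clock=9.
Op 13: tick 1 -> clock=10.
Op 14: insert b.com -> 10.0.0.6 (expiry=10+6=16). clock=10
Op 15: insert a.com -> 10.0.0.4 (expiry=10+1=11). clock=10
Op 16: tick 1 -> clock=11. purged={a.com}
Op 17: insert a.com -> 10.0.0.5 (expiry=11+1=12). clock=11
Op 18: insert b.com -> 10.0.0.3 (expiry=11+7=18). clock=11
Op 19: tick 1 -> clock=12. purged={a.com}
Op 20: insert a.com -> 10.0.0.3 (expiry=12+9=21). clock=12
Op 21: tick 1 -> clock=13.
Op 22: tick 1 -> clock=14.
Op 23: insert b.com -> 10.0.0.3 (expiry=14+7=21). clock=14
Op 24: tick 1 -> clock=15.
Op 25: insert a.com -> 10.0.0.4 (expiry=15+4=19). clock=15
lookup b.com: present, ip=10.0.0.3 expiry=21 > clock=15

Answer: 10.0.0.3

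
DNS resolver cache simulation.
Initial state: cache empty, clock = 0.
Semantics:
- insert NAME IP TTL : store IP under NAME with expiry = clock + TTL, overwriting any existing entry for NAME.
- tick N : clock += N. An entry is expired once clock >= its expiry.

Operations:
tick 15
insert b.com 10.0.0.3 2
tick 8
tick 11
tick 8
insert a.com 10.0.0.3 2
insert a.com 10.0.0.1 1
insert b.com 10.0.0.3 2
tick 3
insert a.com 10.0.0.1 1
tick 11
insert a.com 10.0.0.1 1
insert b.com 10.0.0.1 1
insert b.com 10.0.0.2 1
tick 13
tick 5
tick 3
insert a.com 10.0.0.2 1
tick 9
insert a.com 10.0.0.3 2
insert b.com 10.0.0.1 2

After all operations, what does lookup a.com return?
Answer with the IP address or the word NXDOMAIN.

Op 1: tick 15 -> clock=15.
Op 2: insert b.com -> 10.0.0.3 (expiry=15+2=17). clock=15
Op 3: tick 8 -> clock=23. purged={b.com}
Op 4: tick 11 -> clock=34.
Op 5: tick 8 -> clock=42.
Op 6: insert a.com -> 10.0.0.3 (expiry=42+2=44). clock=42
Op 7: insert a.com -> 10.0.0.1 (expiry=42+1=43). clock=42
Op 8: insert b.com -> 10.0.0.3 (expiry=42+2=44). clock=42
Op 9: tick 3 -> clock=45. purged={a.com,b.com}
Op 10: insert a.com -> 10.0.0.1 (expiry=45+1=46). clock=45
Op 11: tick 11 -> clock=56. purged={a.com}
Op 12: insert a.com -> 10.0.0.1 (expiry=56+1=57). clock=56
Op 13: insert b.com -> 10.0.0.1 (expiry=56+1=57). clock=56
Op 14: insert b.com -> 10.0.0.2 (expiry=56+1=57). clock=56
Op 15: tick 13 -> clock=69. purged={a.com,b.com}
Op 16: tick 5 -> clock=74.
Op 17: tick 3 -> clock=77.
Op 18: insert a.com -> 10.0.0.2 (expiry=77+1=78). clock=77
Op 19: tick 9 -> clock=86. purged={a.com}
Op 20: insert a.com -> 10.0.0.3 (expiry=86+2=88). clock=86
Op 21: insert b.com -> 10.0.0.1 (expiry=86+2=88). clock=86
lookup a.com: present, ip=10.0.0.3 expiry=88 > clock=86

Answer: 10.0.0.3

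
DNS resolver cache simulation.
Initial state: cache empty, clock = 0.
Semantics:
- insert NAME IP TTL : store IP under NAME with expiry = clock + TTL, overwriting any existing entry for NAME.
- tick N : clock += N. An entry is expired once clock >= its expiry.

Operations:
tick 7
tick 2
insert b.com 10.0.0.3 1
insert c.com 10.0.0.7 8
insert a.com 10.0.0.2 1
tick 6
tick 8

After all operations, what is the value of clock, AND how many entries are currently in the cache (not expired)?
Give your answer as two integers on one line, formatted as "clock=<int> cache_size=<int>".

Answer: clock=23 cache_size=0

Derivation:
Op 1: tick 7 -> clock=7.
Op 2: tick 2 -> clock=9.
Op 3: insert b.com -> 10.0.0.3 (expiry=9+1=10). clock=9
Op 4: insert c.com -> 10.0.0.7 (expiry=9+8=17). clock=9
Op 5: insert a.com -> 10.0.0.2 (expiry=9+1=10). clock=9
Op 6: tick 6 -> clock=15. purged={a.com,b.com}
Op 7: tick 8 -> clock=23. purged={c.com}
Final clock = 23
Final cache (unexpired): {} -> size=0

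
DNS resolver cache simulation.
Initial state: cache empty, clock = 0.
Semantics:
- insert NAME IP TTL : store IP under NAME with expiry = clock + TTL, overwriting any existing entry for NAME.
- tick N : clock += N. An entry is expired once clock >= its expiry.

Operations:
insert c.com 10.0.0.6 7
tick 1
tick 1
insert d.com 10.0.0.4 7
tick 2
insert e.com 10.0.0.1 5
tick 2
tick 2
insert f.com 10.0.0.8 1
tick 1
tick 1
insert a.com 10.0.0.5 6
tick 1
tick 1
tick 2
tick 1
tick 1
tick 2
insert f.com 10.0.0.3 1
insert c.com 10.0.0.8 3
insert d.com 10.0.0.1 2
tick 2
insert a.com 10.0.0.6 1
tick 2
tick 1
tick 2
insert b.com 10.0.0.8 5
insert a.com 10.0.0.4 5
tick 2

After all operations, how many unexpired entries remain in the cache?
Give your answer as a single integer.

Answer: 2

Derivation:
Op 1: insert c.com -> 10.0.0.6 (expiry=0+7=7). clock=0
Op 2: tick 1 -> clock=1.
Op 3: tick 1 -> clock=2.
Op 4: insert d.com -> 10.0.0.4 (expiry=2+7=9). clock=2
Op 5: tick 2 -> clock=4.
Op 6: insert e.com -> 10.0.0.1 (expiry=4+5=9). clock=4
Op 7: tick 2 -> clock=6.
Op 8: tick 2 -> clock=8. purged={c.com}
Op 9: insert f.com -> 10.0.0.8 (expiry=8+1=9). clock=8
Op 10: tick 1 -> clock=9. purged={d.com,e.com,f.com}
Op 11: tick 1 -> clock=10.
Op 12: insert a.com -> 10.0.0.5 (expiry=10+6=16). clock=10
Op 13: tick 1 -> clock=11.
Op 14: tick 1 -> clock=12.
Op 15: tick 2 -> clock=14.
Op 16: tick 1 -> clock=15.
Op 17: tick 1 -> clock=16. purged={a.com}
Op 18: tick 2 -> clock=18.
Op 19: insert f.com -> 10.0.0.3 (expiry=18+1=19). clock=18
Op 20: insert c.com -> 10.0.0.8 (expiry=18+3=21). clock=18
Op 21: insert d.com -> 10.0.0.1 (expiry=18+2=20). clock=18
Op 22: tick 2 -> clock=20. purged={d.com,f.com}
Op 23: insert a.com -> 10.0.0.6 (expiry=20+1=21). clock=20
Op 24: tick 2 -> clock=22. purged={a.com,c.com}
Op 25: tick 1 -> clock=23.
Op 26: tick 2 -> clock=25.
Op 27: insert b.com -> 10.0.0.8 (expiry=25+5=30). clock=25
Op 28: insert a.com -> 10.0.0.4 (expiry=25+5=30). clock=25
Op 29: tick 2 -> clock=27.
Final cache (unexpired): {a.com,b.com} -> size=2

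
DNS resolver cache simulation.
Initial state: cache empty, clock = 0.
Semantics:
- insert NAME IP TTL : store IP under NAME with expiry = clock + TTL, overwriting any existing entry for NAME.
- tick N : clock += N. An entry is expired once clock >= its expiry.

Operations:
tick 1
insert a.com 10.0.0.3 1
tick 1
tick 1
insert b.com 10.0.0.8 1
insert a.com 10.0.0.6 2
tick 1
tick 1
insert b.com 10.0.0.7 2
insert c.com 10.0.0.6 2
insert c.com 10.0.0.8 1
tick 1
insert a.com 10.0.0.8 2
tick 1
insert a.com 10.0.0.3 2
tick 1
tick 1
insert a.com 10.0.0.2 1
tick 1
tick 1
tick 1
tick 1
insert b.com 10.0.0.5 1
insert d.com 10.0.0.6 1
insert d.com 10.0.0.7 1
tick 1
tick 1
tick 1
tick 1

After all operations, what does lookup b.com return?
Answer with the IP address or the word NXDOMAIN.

Op 1: tick 1 -> clock=1.
Op 2: insert a.com -> 10.0.0.3 (expiry=1+1=2). clock=1
Op 3: tick 1 -> clock=2. purged={a.com}
Op 4: tick 1 -> clock=3.
Op 5: insert b.com -> 10.0.0.8 (expiry=3+1=4). clock=3
Op 6: insert a.com -> 10.0.0.6 (expiry=3+2=5). clock=3
Op 7: tick 1 -> clock=4. purged={b.com}
Op 8: tick 1 -> clock=5. purged={a.com}
Op 9: insert b.com -> 10.0.0.7 (expiry=5+2=7). clock=5
Op 10: insert c.com -> 10.0.0.6 (expiry=5+2=7). clock=5
Op 11: insert c.com -> 10.0.0.8 (expiry=5+1=6). clock=5
Op 12: tick 1 -> clock=6. purged={c.com}
Op 13: insert a.com -> 10.0.0.8 (expiry=6+2=8). clock=6
Op 14: tick 1 -> clock=7. purged={b.com}
Op 15: insert a.com -> 10.0.0.3 (expiry=7+2=9). clock=7
Op 16: tick 1 -> clock=8.
Op 17: tick 1 -> clock=9. purged={a.com}
Op 18: insert a.com -> 10.0.0.2 (expiry=9+1=10). clock=9
Op 19: tick 1 -> clock=10. purged={a.com}
Op 20: tick 1 -> clock=11.
Op 21: tick 1 -> clock=12.
Op 22: tick 1 -> clock=13.
Op 23: insert b.com -> 10.0.0.5 (expiry=13+1=14). clock=13
Op 24: insert d.com -> 10.0.0.6 (expiry=13+1=14). clock=13
Op 25: insert d.com -> 10.0.0.7 (expiry=13+1=14). clock=13
Op 26: tick 1 -> clock=14. purged={b.com,d.com}
Op 27: tick 1 -> clock=15.
Op 28: tick 1 -> clock=16.
Op 29: tick 1 -> clock=17.
lookup b.com: not in cache (expired or never inserted)

Answer: NXDOMAIN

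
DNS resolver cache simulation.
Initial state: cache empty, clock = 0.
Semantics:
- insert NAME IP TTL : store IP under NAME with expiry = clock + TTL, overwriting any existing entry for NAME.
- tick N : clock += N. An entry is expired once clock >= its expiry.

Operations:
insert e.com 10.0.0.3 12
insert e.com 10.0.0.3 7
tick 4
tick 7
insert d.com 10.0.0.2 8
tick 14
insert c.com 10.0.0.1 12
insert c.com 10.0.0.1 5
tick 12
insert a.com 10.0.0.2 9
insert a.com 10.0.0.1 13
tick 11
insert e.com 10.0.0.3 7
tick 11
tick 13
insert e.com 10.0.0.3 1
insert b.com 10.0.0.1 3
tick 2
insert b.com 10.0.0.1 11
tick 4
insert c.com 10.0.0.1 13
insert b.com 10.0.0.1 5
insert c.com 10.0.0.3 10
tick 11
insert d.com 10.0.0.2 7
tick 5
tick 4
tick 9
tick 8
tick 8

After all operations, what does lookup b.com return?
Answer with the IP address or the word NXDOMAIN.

Answer: NXDOMAIN

Derivation:
Op 1: insert e.com -> 10.0.0.3 (expiry=0+12=12). clock=0
Op 2: insert e.com -> 10.0.0.3 (expiry=0+7=7). clock=0
Op 3: tick 4 -> clock=4.
Op 4: tick 7 -> clock=11. purged={e.com}
Op 5: insert d.com -> 10.0.0.2 (expiry=11+8=19). clock=11
Op 6: tick 14 -> clock=25. purged={d.com}
Op 7: insert c.com -> 10.0.0.1 (expiry=25+12=37). clock=25
Op 8: insert c.com -> 10.0.0.1 (expiry=25+5=30). clock=25
Op 9: tick 12 -> clock=37. purged={c.com}
Op 10: insert a.com -> 10.0.0.2 (expiry=37+9=46). clock=37
Op 11: insert a.com -> 10.0.0.1 (expiry=37+13=50). clock=37
Op 12: tick 11 -> clock=48.
Op 13: insert e.com -> 10.0.0.3 (expiry=48+7=55). clock=48
Op 14: tick 11 -> clock=59. purged={a.com,e.com}
Op 15: tick 13 -> clock=72.
Op 16: insert e.com -> 10.0.0.3 (expiry=72+1=73). clock=72
Op 17: insert b.com -> 10.0.0.1 (expiry=72+3=75). clock=72
Op 18: tick 2 -> clock=74. purged={e.com}
Op 19: insert b.com -> 10.0.0.1 (expiry=74+11=85). clock=74
Op 20: tick 4 -> clock=78.
Op 21: insert c.com -> 10.0.0.1 (expiry=78+13=91). clock=78
Op 22: insert b.com -> 10.0.0.1 (expiry=78+5=83). clock=78
Op 23: insert c.com -> 10.0.0.3 (expiry=78+10=88). clock=78
Op 24: tick 11 -> clock=89. purged={b.com,c.com}
Op 25: insert d.com -> 10.0.0.2 (expiry=89+7=96). clock=89
Op 26: tick 5 -> clock=94.
Op 27: tick 4 -> clock=98. purged={d.com}
Op 28: tick 9 -> clock=107.
Op 29: tick 8 -> clock=115.
Op 30: tick 8 -> clock=123.
lookup b.com: not in cache (expired or never inserted)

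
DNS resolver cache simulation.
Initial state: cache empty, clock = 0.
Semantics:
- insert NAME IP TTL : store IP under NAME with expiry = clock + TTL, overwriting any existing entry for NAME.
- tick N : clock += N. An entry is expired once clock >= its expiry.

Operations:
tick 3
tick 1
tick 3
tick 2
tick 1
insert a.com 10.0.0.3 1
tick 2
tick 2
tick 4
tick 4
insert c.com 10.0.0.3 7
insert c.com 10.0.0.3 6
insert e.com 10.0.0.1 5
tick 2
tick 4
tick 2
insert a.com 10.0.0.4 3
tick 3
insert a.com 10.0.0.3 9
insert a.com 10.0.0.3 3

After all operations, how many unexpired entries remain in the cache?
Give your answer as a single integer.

Answer: 1

Derivation:
Op 1: tick 3 -> clock=3.
Op 2: tick 1 -> clock=4.
Op 3: tick 3 -> clock=7.
Op 4: tick 2 -> clock=9.
Op 5: tick 1 -> clock=10.
Op 6: insert a.com -> 10.0.0.3 (expiry=10+1=11). clock=10
Op 7: tick 2 -> clock=12. purged={a.com}
Op 8: tick 2 -> clock=14.
Op 9: tick 4 -> clock=18.
Op 10: tick 4 -> clock=22.
Op 11: insert c.com -> 10.0.0.3 (expiry=22+7=29). clock=22
Op 12: insert c.com -> 10.0.0.3 (expiry=22+6=28). clock=22
Op 13: insert e.com -> 10.0.0.1 (expiry=22+5=27). clock=22
Op 14: tick 2 -> clock=24.
Op 15: tick 4 -> clock=28. purged={c.com,e.com}
Op 16: tick 2 -> clock=30.
Op 17: insert a.com -> 10.0.0.4 (expiry=30+3=33). clock=30
Op 18: tick 3 -> clock=33. purged={a.com}
Op 19: insert a.com -> 10.0.0.3 (expiry=33+9=42). clock=33
Op 20: insert a.com -> 10.0.0.3 (expiry=33+3=36). clock=33
Final cache (unexpired): {a.com} -> size=1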